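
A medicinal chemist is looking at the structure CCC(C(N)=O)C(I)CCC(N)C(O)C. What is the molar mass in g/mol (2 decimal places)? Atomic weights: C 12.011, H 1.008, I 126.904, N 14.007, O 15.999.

First, the molecular formula is C10H21IN2O2 (counting implicit H from valence).
  C: 10 × 12.011 = 120.110
  H: 21 × 1.008 = 21.168
  I: 1 × 126.904 = 126.904
  N: 2 × 14.007 = 28.014
  O: 2 × 15.999 = 31.998
Sum: 10×12.011 + 21×1.008 + 1×126.904 + 2×14.007 + 2×15.999 = 328.194 → 328.19 g/mol.

328.19 g/mol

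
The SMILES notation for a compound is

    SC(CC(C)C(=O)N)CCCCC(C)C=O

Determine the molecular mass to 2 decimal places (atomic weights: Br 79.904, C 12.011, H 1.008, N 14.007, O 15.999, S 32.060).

First, the molecular formula is C12H23NO2S (counting implicit H from valence).
  C: 12 × 12.011 = 144.132
  H: 23 × 1.008 = 23.184
  N: 1 × 14.007 = 14.007
  O: 2 × 15.999 = 31.998
  S: 1 × 32.060 = 32.060
Sum: 12×12.011 + 23×1.008 + 1×14.007 + 2×15.999 + 1×32.060 = 245.381 → 245.38 g/mol.

245.38 g/mol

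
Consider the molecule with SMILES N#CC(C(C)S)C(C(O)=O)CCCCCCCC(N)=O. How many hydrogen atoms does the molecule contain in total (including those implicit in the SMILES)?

24

Walk through each heavy atom and fill implicit hydrogens from standard valence (C 4, N 3, O 2, S 2, halogen 1):
  atom 1: N, bond orders sum to 3 (valence 3) → 0 H
  atom 2: C, bond orders sum to 4 (valence 4) → 0 H
  atom 3: C, bond orders sum to 3 (valence 4) → 1 H
  atom 4: C, bond orders sum to 3 (valence 4) → 1 H
  atom 5: C, bond orders sum to 1 (valence 4) → 3 H
  atom 6: S, bond orders sum to 1 (valence 2) → 1 H
  atom 7: C, bond orders sum to 3 (valence 4) → 1 H
  atom 8: C, bond orders sum to 4 (valence 4) → 0 H
  atom 9: O, bond orders sum to 1 (valence 2) → 1 H
  atom 10: O, bond orders sum to 2 (valence 2) → 0 H
  atom 11: C, bond orders sum to 2 (valence 4) → 2 H
  atom 12: C, bond orders sum to 2 (valence 4) → 2 H
  atom 13: C, bond orders sum to 2 (valence 4) → 2 H
  atom 14: C, bond orders sum to 2 (valence 4) → 2 H
  atom 15: C, bond orders sum to 2 (valence 4) → 2 H
  atom 16: C, bond orders sum to 2 (valence 4) → 2 H
  atom 17: C, bond orders sum to 2 (valence 4) → 2 H
  atom 18: C, bond orders sum to 4 (valence 4) → 0 H
  atom 19: N, bond orders sum to 1 (valence 3) → 2 H
  atom 20: O, bond orders sum to 2 (valence 2) → 0 H
Total hydrogens: 24.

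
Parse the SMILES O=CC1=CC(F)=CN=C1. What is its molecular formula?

C6H4FNO

Walk through each heavy atom and fill implicit hydrogens from standard valence (C 4, N 3, O 2, S 2, halogen 1):
  atom 1: O, bond orders sum to 2 (valence 2) → 0 H
  atom 2: C, bond orders sum to 3 (valence 4) → 1 H
  atom 3: C, bond orders sum to 4 (valence 4) → 0 H
  atom 4: C, bond orders sum to 3 (valence 4) → 1 H
  atom 5: C, bond orders sum to 4 (valence 4) → 0 H
  atom 6: F (halogen, monovalent) → 0 H
  atom 7: C, bond orders sum to 3 (valence 4) → 1 H
  atom 8: N, bond orders sum to 3 (valence 3) → 0 H
  atom 9: C, bond orders sum to 3 (valence 4) → 1 H
Totals → C:6, H:4, F:1, N:1, O:1.
In Hill order: C6H4FNO.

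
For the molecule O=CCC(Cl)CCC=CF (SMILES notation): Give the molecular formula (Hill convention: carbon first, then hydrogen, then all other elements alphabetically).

Walk through each heavy atom and fill implicit hydrogens from standard valence (C 4, N 3, O 2, S 2, halogen 1):
  atom 1: O, bond orders sum to 2 (valence 2) → 0 H
  atom 2: C, bond orders sum to 3 (valence 4) → 1 H
  atom 3: C, bond orders sum to 2 (valence 4) → 2 H
  atom 4: C, bond orders sum to 3 (valence 4) → 1 H
  atom 5: Cl (halogen, monovalent) → 0 H
  atom 6: C, bond orders sum to 2 (valence 4) → 2 H
  atom 7: C, bond orders sum to 2 (valence 4) → 2 H
  atom 8: C, bond orders sum to 3 (valence 4) → 1 H
  atom 9: C, bond orders sum to 3 (valence 4) → 1 H
  atom 10: F (halogen, monovalent) → 0 H
Totals → C:7, H:10, Cl:1, F:1, O:1.
In Hill order: C7H10ClFO.

C7H10ClFO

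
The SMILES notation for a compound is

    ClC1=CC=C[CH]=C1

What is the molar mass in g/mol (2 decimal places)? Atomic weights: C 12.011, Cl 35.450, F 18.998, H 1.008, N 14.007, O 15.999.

112.56 g/mol

First, the molecular formula is C6H5Cl (counting implicit H from valence).
  C: 6 × 12.011 = 72.066
  Cl: 1 × 35.450 = 35.450
  H: 5 × 1.008 = 5.040
Sum: 6×12.011 + 1×35.450 + 5×1.008 = 112.556 → 112.56 g/mol.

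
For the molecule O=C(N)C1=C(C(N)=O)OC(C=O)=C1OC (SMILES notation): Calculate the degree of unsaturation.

6

Molecular formula: C8H8N2O5.
DoU = (2C + 2 + N − H − X) / 2, where X is the halogen count and O/S are ignored.
    = (2·8 + 2 + 2 − 8 − 0) / 2 = 12 / 2 = 6.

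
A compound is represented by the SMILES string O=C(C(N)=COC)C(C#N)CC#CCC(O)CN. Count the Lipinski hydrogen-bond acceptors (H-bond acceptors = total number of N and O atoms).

N atoms: 3; O atoms: 3.
Lipinski HBA = 3 + 3 = 6.

6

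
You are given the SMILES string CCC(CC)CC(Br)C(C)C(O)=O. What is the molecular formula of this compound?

Walk through each heavy atom and fill implicit hydrogens from standard valence (C 4, N 3, O 2, S 2, halogen 1):
  atom 1: C, bond orders sum to 1 (valence 4) → 3 H
  atom 2: C, bond orders sum to 2 (valence 4) → 2 H
  atom 3: C, bond orders sum to 3 (valence 4) → 1 H
  atom 4: C, bond orders sum to 2 (valence 4) → 2 H
  atom 5: C, bond orders sum to 1 (valence 4) → 3 H
  atom 6: C, bond orders sum to 2 (valence 4) → 2 H
  atom 7: C, bond orders sum to 3 (valence 4) → 1 H
  atom 8: Br (halogen, monovalent) → 0 H
  atom 9: C, bond orders sum to 3 (valence 4) → 1 H
  atom 10: C, bond orders sum to 1 (valence 4) → 3 H
  atom 11: C, bond orders sum to 4 (valence 4) → 0 H
  atom 12: O, bond orders sum to 1 (valence 2) → 1 H
  atom 13: O, bond orders sum to 2 (valence 2) → 0 H
Totals → C:10, H:19, Br:1, O:2.
In Hill order: C10H19BrO2.

C10H19BrO2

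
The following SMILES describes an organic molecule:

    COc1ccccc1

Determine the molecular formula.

C7H8O

Walk through each heavy atom and fill implicit hydrogens from standard valence (C 4, N 3, O 2, S 2, halogen 1); for lowercase aromatic atoms, an aromatic c carries 1 H when it has two neighbours and 0 H with three, and aromatic n carries 0 H:
  atom 1: C, bond orders sum to 1 (valence 4) → 3 H
  atom 2: O, bond orders sum to 2 (valence 2) → 0 H
  atom 3: aromatic c, 3 neighbours → 0 H
  atom 4: aromatic c, 2 neighbours → 1 H
  atom 5: aromatic c, 2 neighbours → 1 H
  atom 6: aromatic c, 2 neighbours → 1 H
  atom 7: aromatic c, 2 neighbours → 1 H
  atom 8: aromatic c, 2 neighbours → 1 H
Totals → C:7, H:8, O:1.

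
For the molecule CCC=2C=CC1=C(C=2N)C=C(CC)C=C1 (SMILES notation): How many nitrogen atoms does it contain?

Scan the SMILES for N atoms (remember two-letter symbols like Cl and Br are single atoms).
Nitrogen count: 1.

1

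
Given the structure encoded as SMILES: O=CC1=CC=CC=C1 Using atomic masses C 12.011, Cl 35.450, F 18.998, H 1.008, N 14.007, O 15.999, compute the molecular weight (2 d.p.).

106.12 g/mol

First, the molecular formula is C7H6O (counting implicit H from valence).
  C: 7 × 12.011 = 84.077
  H: 6 × 1.008 = 6.048
  O: 1 × 15.999 = 15.999
Sum: 7×12.011 + 6×1.008 + 1×15.999 = 106.124 → 106.12 g/mol.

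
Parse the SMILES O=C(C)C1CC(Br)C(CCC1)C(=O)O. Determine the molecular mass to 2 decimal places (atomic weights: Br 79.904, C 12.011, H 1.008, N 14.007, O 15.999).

263.13 g/mol

First, the molecular formula is C10H15BrO3 (counting implicit H from valence).
  Br: 1 × 79.904 = 79.904
  C: 10 × 12.011 = 120.110
  H: 15 × 1.008 = 15.120
  O: 3 × 15.999 = 47.997
Sum: 1×79.904 + 10×12.011 + 15×1.008 + 3×15.999 = 263.131 → 263.13 g/mol.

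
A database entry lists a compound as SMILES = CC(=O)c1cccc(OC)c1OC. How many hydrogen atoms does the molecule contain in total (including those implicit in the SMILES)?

Walk through each heavy atom and fill implicit hydrogens from standard valence (C 4, N 3, O 2, S 2, halogen 1); for lowercase aromatic atoms, an aromatic c carries 1 H when it has two neighbours and 0 H with three, and aromatic n carries 0 H:
  atom 1: C, bond orders sum to 1 (valence 4) → 3 H
  atom 2: C, bond orders sum to 4 (valence 4) → 0 H
  atom 3: O, bond orders sum to 2 (valence 2) → 0 H
  atom 4: aromatic c, 3 neighbours → 0 H
  atom 5: aromatic c, 2 neighbours → 1 H
  atom 6: aromatic c, 2 neighbours → 1 H
  atom 7: aromatic c, 2 neighbours → 1 H
  atom 8: aromatic c, 3 neighbours → 0 H
  atom 9: O, bond orders sum to 2 (valence 2) → 0 H
  atom 10: C, bond orders sum to 1 (valence 4) → 3 H
  atom 11: aromatic c, 3 neighbours → 0 H
  atom 12: O, bond orders sum to 2 (valence 2) → 0 H
  atom 13: C, bond orders sum to 1 (valence 4) → 3 H
Total hydrogens: 12.

12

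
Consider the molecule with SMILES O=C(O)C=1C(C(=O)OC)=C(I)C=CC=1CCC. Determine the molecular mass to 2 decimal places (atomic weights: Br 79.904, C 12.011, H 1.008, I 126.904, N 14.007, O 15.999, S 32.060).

348.14 g/mol

First, the molecular formula is C12H13IO4 (counting implicit H from valence).
  C: 12 × 12.011 = 144.132
  H: 13 × 1.008 = 13.104
  I: 1 × 126.904 = 126.904
  O: 4 × 15.999 = 63.996
Sum: 12×12.011 + 13×1.008 + 1×126.904 + 4×15.999 = 348.136 → 348.14 g/mol.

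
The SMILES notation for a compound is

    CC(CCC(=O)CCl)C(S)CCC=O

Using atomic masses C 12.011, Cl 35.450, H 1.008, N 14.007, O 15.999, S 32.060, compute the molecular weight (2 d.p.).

236.75 g/mol

First, the molecular formula is C10H17ClO2S (counting implicit H from valence).
  C: 10 × 12.011 = 120.110
  Cl: 1 × 35.450 = 35.450
  H: 17 × 1.008 = 17.136
  O: 2 × 15.999 = 31.998
  S: 1 × 32.060 = 32.060
Sum: 10×12.011 + 1×35.450 + 17×1.008 + 2×15.999 + 1×32.060 = 236.754 → 236.75 g/mol.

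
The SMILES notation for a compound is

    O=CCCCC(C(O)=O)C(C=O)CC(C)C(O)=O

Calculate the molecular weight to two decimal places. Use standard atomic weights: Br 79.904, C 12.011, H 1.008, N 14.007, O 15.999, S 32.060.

First, the molecular formula is C12H18O6 (counting implicit H from valence).
  C: 12 × 12.011 = 144.132
  H: 18 × 1.008 = 18.144
  O: 6 × 15.999 = 95.994
Sum: 12×12.011 + 18×1.008 + 6×15.999 = 258.270 → 258.27 g/mol.

258.27 g/mol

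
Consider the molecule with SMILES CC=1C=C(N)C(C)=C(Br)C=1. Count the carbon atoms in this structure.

Count every carbon token in the SMILES (each C, including those in ring-closure positions and inside branches).
Carbon count: 8.

8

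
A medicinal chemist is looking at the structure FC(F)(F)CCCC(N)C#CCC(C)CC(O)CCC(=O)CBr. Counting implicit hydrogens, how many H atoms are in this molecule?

Walk through each heavy atom and fill implicit hydrogens from standard valence (C 4, N 3, O 2, S 2, halogen 1):
  atom 1: F (halogen, monovalent) → 0 H
  atom 2: C, bond orders sum to 4 (valence 4) → 0 H
  atom 3: F (halogen, monovalent) → 0 H
  atom 4: F (halogen, monovalent) → 0 H
  atom 5: C, bond orders sum to 2 (valence 4) → 2 H
  atom 6: C, bond orders sum to 2 (valence 4) → 2 H
  atom 7: C, bond orders sum to 2 (valence 4) → 2 H
  atom 8: C, bond orders sum to 3 (valence 4) → 1 H
  atom 9: N, bond orders sum to 1 (valence 3) → 2 H
  atom 10: C, bond orders sum to 4 (valence 4) → 0 H
  atom 11: C, bond orders sum to 4 (valence 4) → 0 H
  atom 12: C, bond orders sum to 2 (valence 4) → 2 H
  atom 13: C, bond orders sum to 3 (valence 4) → 1 H
  atom 14: C, bond orders sum to 1 (valence 4) → 3 H
  atom 15: C, bond orders sum to 2 (valence 4) → 2 H
  atom 16: C, bond orders sum to 3 (valence 4) → 1 H
  atom 17: O, bond orders sum to 1 (valence 2) → 1 H
  atom 18: C, bond orders sum to 2 (valence 4) → 2 H
  atom 19: C, bond orders sum to 2 (valence 4) → 2 H
  atom 20: C, bond orders sum to 4 (valence 4) → 0 H
  atom 21: O, bond orders sum to 2 (valence 2) → 0 H
  atom 22: C, bond orders sum to 2 (valence 4) → 2 H
  atom 23: Br (halogen, monovalent) → 0 H
Total hydrogens: 25.

25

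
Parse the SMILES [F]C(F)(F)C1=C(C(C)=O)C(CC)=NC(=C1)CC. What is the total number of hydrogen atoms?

14

Walk through each heavy atom and fill implicit hydrogens from standard valence (C 4, N 3, O 2, S 2, halogen 1):
  atom 1: F with explicit H count 0
  atom 2: C, bond orders sum to 4 (valence 4) → 0 H
  atom 3: F (halogen, monovalent) → 0 H
  atom 4: F (halogen, monovalent) → 0 H
  atom 5: C, bond orders sum to 4 (valence 4) → 0 H
  atom 6: C, bond orders sum to 4 (valence 4) → 0 H
  atom 7: C, bond orders sum to 4 (valence 4) → 0 H
  atom 8: C, bond orders sum to 1 (valence 4) → 3 H
  atom 9: O, bond orders sum to 2 (valence 2) → 0 H
  atom 10: C, bond orders sum to 4 (valence 4) → 0 H
  atom 11: C, bond orders sum to 2 (valence 4) → 2 H
  atom 12: C, bond orders sum to 1 (valence 4) → 3 H
  atom 13: N, bond orders sum to 3 (valence 3) → 0 H
  atom 14: C, bond orders sum to 4 (valence 4) → 0 H
  atom 15: C, bond orders sum to 3 (valence 4) → 1 H
  atom 16: C, bond orders sum to 2 (valence 4) → 2 H
  atom 17: C, bond orders sum to 1 (valence 4) → 3 H
Total hydrogens: 14.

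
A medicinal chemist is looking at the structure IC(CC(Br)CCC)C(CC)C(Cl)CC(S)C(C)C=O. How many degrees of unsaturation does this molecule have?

1

Degree of unsaturation = (number of rings) + (number of π bonds).
Ring closures in the SMILES: 0.
π bonds: 1 double bond (each 1 DoU) → 1 DoU from unsaturation.
Total DoU = 0 + 1 = 1.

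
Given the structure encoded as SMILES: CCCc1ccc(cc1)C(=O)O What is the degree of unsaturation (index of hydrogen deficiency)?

5

Molecular formula: C10H12O2.
DoU = (2C + 2 + N − H − X) / 2, where X is the halogen count and O/S are ignored.
    = (2·10 + 2 + 0 − 12 − 0) / 2 = 10 / 2 = 5.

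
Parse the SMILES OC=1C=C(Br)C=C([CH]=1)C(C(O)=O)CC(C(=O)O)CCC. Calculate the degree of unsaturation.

6

Degree of unsaturation = (number of rings) + (number of π bonds).
Ring closures in the SMILES: 1.
π bonds: 5 double bonds (each 1 DoU) → 5 DoU from unsaturation.
Total DoU = 1 + 5 = 6.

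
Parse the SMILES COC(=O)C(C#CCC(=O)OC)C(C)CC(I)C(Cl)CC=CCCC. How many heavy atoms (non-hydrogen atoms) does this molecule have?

25

Every atom symbol written in the SMILES (organic subset) is one heavy atom; implicit H are not written.
Heavy atoms by element → C:19, Cl:1, I:1, O:4.
Total: 25.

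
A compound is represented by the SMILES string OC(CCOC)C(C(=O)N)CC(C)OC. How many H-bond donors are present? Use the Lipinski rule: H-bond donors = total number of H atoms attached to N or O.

Donors: find every N or O and count the H atoms it carries.
  atom 1 (O): bond orders sum to 1 → 1 H
  atom 5 (O): bond orders sum to 2 → 0 H
  atom 9 (O): bond orders sum to 2 → 0 H
  atom 10 (N): bond orders sum to 1 → 2 H
  atom 14 (O): bond orders sum to 2 → 0 H
Lipinski HBD = 3.

3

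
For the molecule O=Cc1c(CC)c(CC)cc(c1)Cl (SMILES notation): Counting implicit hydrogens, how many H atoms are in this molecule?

Walk through each heavy atom and fill implicit hydrogens from standard valence (C 4, N 3, O 2, S 2, halogen 1); for lowercase aromatic atoms, an aromatic c carries 1 H when it has two neighbours and 0 H with three, and aromatic n carries 0 H:
  atom 1: O, bond orders sum to 2 (valence 2) → 0 H
  atom 2: C, bond orders sum to 3 (valence 4) → 1 H
  atom 3: aromatic c, 3 neighbours → 0 H
  atom 4: aromatic c, 3 neighbours → 0 H
  atom 5: C, bond orders sum to 2 (valence 4) → 2 H
  atom 6: C, bond orders sum to 1 (valence 4) → 3 H
  atom 7: aromatic c, 3 neighbours → 0 H
  atom 8: C, bond orders sum to 2 (valence 4) → 2 H
  atom 9: C, bond orders sum to 1 (valence 4) → 3 H
  atom 10: aromatic c, 2 neighbours → 1 H
  atom 11: aromatic c, 3 neighbours → 0 H
  atom 12: aromatic c, 2 neighbours → 1 H
  atom 13: Cl (halogen, monovalent) → 0 H
Total hydrogens: 13.

13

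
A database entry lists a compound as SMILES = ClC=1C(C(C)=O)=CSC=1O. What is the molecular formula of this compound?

Walk through each heavy atom and fill implicit hydrogens from standard valence (C 4, N 3, O 2, S 2, halogen 1):
  atom 1: Cl (halogen, monovalent) → 0 H
  atom 2: C, bond orders sum to 4 (valence 4) → 0 H
  atom 3: C, bond orders sum to 4 (valence 4) → 0 H
  atom 4: C, bond orders sum to 4 (valence 4) → 0 H
  atom 5: C, bond orders sum to 1 (valence 4) → 3 H
  atom 6: O, bond orders sum to 2 (valence 2) → 0 H
  atom 7: C, bond orders sum to 3 (valence 4) → 1 H
  atom 8: S, bond orders sum to 2 (valence 2) → 0 H
  atom 9: C, bond orders sum to 4 (valence 4) → 0 H
  atom 10: O, bond orders sum to 1 (valence 2) → 1 H
Totals → C:6, H:5, Cl:1, O:2, S:1.
In Hill order: C6H5ClO2S.

C6H5ClO2S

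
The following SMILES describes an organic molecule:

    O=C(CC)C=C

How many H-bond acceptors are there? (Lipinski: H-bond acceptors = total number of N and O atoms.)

1

N atoms: 0; O atoms: 1.
Lipinski HBA = 0 + 1 = 1.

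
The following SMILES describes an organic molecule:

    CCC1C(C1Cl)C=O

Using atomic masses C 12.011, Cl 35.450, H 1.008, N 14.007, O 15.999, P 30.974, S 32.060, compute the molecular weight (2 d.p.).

132.59 g/mol

First, the molecular formula is C6H9ClO (counting implicit H from valence).
  C: 6 × 12.011 = 72.066
  Cl: 1 × 35.450 = 35.450
  H: 9 × 1.008 = 9.072
  O: 1 × 15.999 = 15.999
Sum: 6×12.011 + 1×35.450 + 9×1.008 + 1×15.999 = 132.587 → 132.59 g/mol.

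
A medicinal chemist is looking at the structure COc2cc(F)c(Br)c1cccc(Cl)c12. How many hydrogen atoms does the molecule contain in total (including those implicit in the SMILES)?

Walk through each heavy atom and fill implicit hydrogens from standard valence (C 4, N 3, O 2, S 2, halogen 1); for lowercase aromatic atoms, an aromatic c carries 1 H when it has two neighbours and 0 H with three, and aromatic n carries 0 H:
  atom 1: C, bond orders sum to 1 (valence 4) → 3 H
  atom 2: O, bond orders sum to 2 (valence 2) → 0 H
  atom 3: aromatic c, 3 neighbours → 0 H
  atom 4: aromatic c, 2 neighbours → 1 H
  atom 5: aromatic c, 3 neighbours → 0 H
  atom 6: F (halogen, monovalent) → 0 H
  atom 7: aromatic c, 3 neighbours → 0 H
  atom 8: Br (halogen, monovalent) → 0 H
  atom 9: aromatic c, 3 neighbours → 0 H
  atom 10: aromatic c, 2 neighbours → 1 H
  atom 11: aromatic c, 2 neighbours → 1 H
  atom 12: aromatic c, 2 neighbours → 1 H
  atom 13: aromatic c, 3 neighbours → 0 H
  atom 14: Cl (halogen, monovalent) → 0 H
  atom 15: aromatic c, 3 neighbours → 0 H
Total hydrogens: 7.

7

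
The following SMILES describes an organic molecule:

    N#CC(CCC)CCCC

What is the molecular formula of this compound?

C9H17N

Walk through each heavy atom and fill implicit hydrogens from standard valence (C 4, N 3, O 2, S 2, halogen 1):
  atom 1: N, bond orders sum to 3 (valence 3) → 0 H
  atom 2: C, bond orders sum to 4 (valence 4) → 0 H
  atom 3: C, bond orders sum to 3 (valence 4) → 1 H
  atom 4: C, bond orders sum to 2 (valence 4) → 2 H
  atom 5: C, bond orders sum to 2 (valence 4) → 2 H
  atom 6: C, bond orders sum to 1 (valence 4) → 3 H
  atom 7: C, bond orders sum to 2 (valence 4) → 2 H
  atom 8: C, bond orders sum to 2 (valence 4) → 2 H
  atom 9: C, bond orders sum to 2 (valence 4) → 2 H
  atom 10: C, bond orders sum to 1 (valence 4) → 3 H
Totals → C:9, H:17, N:1.
In Hill order: C9H17N.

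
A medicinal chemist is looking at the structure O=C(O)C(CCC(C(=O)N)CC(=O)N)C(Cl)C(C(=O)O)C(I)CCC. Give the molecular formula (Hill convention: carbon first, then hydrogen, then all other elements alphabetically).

Walk through each heavy atom and fill implicit hydrogens from standard valence (C 4, N 3, O 2, S 2, halogen 1):
  atom 1: O, bond orders sum to 2 (valence 2) → 0 H
  atom 2: C, bond orders sum to 4 (valence 4) → 0 H
  atom 3: O, bond orders sum to 1 (valence 2) → 1 H
  atom 4: C, bond orders sum to 3 (valence 4) → 1 H
  atom 5: C, bond orders sum to 2 (valence 4) → 2 H
  atom 6: C, bond orders sum to 2 (valence 4) → 2 H
  atom 7: C, bond orders sum to 3 (valence 4) → 1 H
  atom 8: C, bond orders sum to 4 (valence 4) → 0 H
  atom 9: O, bond orders sum to 2 (valence 2) → 0 H
  atom 10: N, bond orders sum to 1 (valence 3) → 2 H
  atom 11: C, bond orders sum to 2 (valence 4) → 2 H
  atom 12: C, bond orders sum to 4 (valence 4) → 0 H
  atom 13: O, bond orders sum to 2 (valence 2) → 0 H
  atom 14: N, bond orders sum to 1 (valence 3) → 2 H
  atom 15: C, bond orders sum to 3 (valence 4) → 1 H
  atom 16: Cl (halogen, monovalent) → 0 H
  atom 17: C, bond orders sum to 3 (valence 4) → 1 H
  atom 18: C, bond orders sum to 4 (valence 4) → 0 H
  atom 19: O, bond orders sum to 2 (valence 2) → 0 H
  atom 20: O, bond orders sum to 1 (valence 2) → 1 H
  atom 21: C, bond orders sum to 3 (valence 4) → 1 H
  atom 22: I (halogen, monovalent) → 0 H
  atom 23: C, bond orders sum to 2 (valence 4) → 2 H
  atom 24: C, bond orders sum to 2 (valence 4) → 2 H
  atom 25: C, bond orders sum to 1 (valence 4) → 3 H
Totals → C:15, H:24, Cl:1, I:1, N:2, O:6.
In Hill order: C15H24ClIN2O6.

C15H24ClIN2O6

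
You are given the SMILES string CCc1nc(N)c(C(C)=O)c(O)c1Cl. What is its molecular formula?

Walk through each heavy atom and fill implicit hydrogens from standard valence (C 4, N 3, O 2, S 2, halogen 1); for lowercase aromatic atoms, an aromatic c carries 1 H when it has two neighbours and 0 H with three, and aromatic n carries 0 H:
  atom 1: C, bond orders sum to 1 (valence 4) → 3 H
  atom 2: C, bond orders sum to 2 (valence 4) → 2 H
  atom 3: aromatic c, 3 neighbours → 0 H
  atom 4: aromatic n, 2 neighbours → 0 H
  atom 5: aromatic c, 3 neighbours → 0 H
  atom 6: N, bond orders sum to 1 (valence 3) → 2 H
  atom 7: aromatic c, 3 neighbours → 0 H
  atom 8: C, bond orders sum to 4 (valence 4) → 0 H
  atom 9: C, bond orders sum to 1 (valence 4) → 3 H
  atom 10: O, bond orders sum to 2 (valence 2) → 0 H
  atom 11: aromatic c, 3 neighbours → 0 H
  atom 12: O, bond orders sum to 1 (valence 2) → 1 H
  atom 13: aromatic c, 3 neighbours → 0 H
  atom 14: Cl (halogen, monovalent) → 0 H
Totals → C:9, H:11, Cl:1, N:2, O:2.
In Hill order: C9H11ClN2O2.

C9H11ClN2O2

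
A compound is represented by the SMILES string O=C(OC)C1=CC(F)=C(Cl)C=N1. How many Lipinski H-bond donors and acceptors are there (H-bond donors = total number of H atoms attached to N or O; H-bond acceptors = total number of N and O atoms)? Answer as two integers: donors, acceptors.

Donors: find every N or O and count the H atoms it carries.
  atom 1 (O): bond orders sum to 2 → 0 H
  atom 3 (O): bond orders sum to 2 → 0 H
  atom 12 (N): bond orders sum to 3 → 0 H
Lipinski HBD = 0.
Acceptors: N atoms = 1, O atoms = 2 → HBA = 3.

0, 3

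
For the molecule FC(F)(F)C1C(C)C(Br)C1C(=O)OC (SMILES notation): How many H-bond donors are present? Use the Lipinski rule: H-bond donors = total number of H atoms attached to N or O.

Donors: find every N or O and count the H atoms it carries.
  atom 12 (O): bond orders sum to 2 → 0 H
  atom 13 (O): bond orders sum to 2 → 0 H
Lipinski HBD = 0.

0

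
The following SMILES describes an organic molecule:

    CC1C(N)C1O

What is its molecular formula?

Walk through each heavy atom and fill implicit hydrogens from standard valence (C 4, N 3, O 2, S 2, halogen 1):
  atom 1: C, bond orders sum to 1 (valence 4) → 3 H
  atom 2: C, bond orders sum to 3 (valence 4) → 1 H
  atom 3: C, bond orders sum to 3 (valence 4) → 1 H
  atom 4: N, bond orders sum to 1 (valence 3) → 2 H
  atom 5: C, bond orders sum to 3 (valence 4) → 1 H
  atom 6: O, bond orders sum to 1 (valence 2) → 1 H
Totals → C:4, H:9, N:1, O:1.

C4H9NO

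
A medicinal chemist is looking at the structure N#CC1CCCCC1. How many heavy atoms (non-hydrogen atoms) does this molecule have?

8

Every atom symbol written in the SMILES (organic subset) is one heavy atom; implicit H are not written.
Heavy atoms by element → C:7, N:1.
Total: 8.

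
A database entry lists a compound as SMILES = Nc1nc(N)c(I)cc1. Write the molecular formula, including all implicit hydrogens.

C5H6IN3

Walk through each heavy atom and fill implicit hydrogens from standard valence (C 4, N 3, O 2, S 2, halogen 1); for lowercase aromatic atoms, an aromatic c carries 1 H when it has two neighbours and 0 H with three, and aromatic n carries 0 H:
  atom 1: N, bond orders sum to 1 (valence 3) → 2 H
  atom 2: aromatic c, 3 neighbours → 0 H
  atom 3: aromatic n, 2 neighbours → 0 H
  atom 4: aromatic c, 3 neighbours → 0 H
  atom 5: N, bond orders sum to 1 (valence 3) → 2 H
  atom 6: aromatic c, 3 neighbours → 0 H
  atom 7: I (halogen, monovalent) → 0 H
  atom 8: aromatic c, 2 neighbours → 1 H
  atom 9: aromatic c, 2 neighbours → 1 H
Totals → C:5, H:6, I:1, N:3.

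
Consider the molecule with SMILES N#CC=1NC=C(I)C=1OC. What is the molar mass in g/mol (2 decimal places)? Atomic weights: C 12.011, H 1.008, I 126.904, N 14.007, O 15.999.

248.02 g/mol

First, the molecular formula is C6H5IN2O (counting implicit H from valence).
  C: 6 × 12.011 = 72.066
  H: 5 × 1.008 = 5.040
  I: 1 × 126.904 = 126.904
  N: 2 × 14.007 = 28.014
  O: 1 × 15.999 = 15.999
Sum: 6×12.011 + 5×1.008 + 1×126.904 + 2×14.007 + 1×15.999 = 248.023 → 248.02 g/mol.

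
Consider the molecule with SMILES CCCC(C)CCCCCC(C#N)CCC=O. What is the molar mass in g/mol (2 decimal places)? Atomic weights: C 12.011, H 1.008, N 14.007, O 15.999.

237.39 g/mol

First, the molecular formula is C15H27NO (counting implicit H from valence).
  C: 15 × 12.011 = 180.165
  H: 27 × 1.008 = 27.216
  N: 1 × 14.007 = 14.007
  O: 1 × 15.999 = 15.999
Sum: 15×12.011 + 27×1.008 + 1×14.007 + 1×15.999 = 237.387 → 237.39 g/mol.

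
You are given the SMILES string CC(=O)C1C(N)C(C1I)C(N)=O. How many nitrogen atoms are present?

2

Scan the SMILES for N atoms (remember two-letter symbols like Cl and Br are single atoms).
Nitrogen count: 2.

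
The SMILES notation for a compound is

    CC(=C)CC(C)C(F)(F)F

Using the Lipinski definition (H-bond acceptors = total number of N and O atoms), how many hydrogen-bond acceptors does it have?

N atoms: 0; O atoms: 0.
Lipinski HBA = 0 + 0 = 0.

0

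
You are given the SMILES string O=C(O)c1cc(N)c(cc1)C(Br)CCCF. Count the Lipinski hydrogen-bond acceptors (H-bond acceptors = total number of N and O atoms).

N atoms: 1; O atoms: 2.
Lipinski HBA = 1 + 2 = 3.

3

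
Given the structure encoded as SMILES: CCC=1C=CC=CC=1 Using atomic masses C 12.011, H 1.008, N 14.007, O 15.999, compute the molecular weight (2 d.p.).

First, the molecular formula is C8H10 (counting implicit H from valence).
  C: 8 × 12.011 = 96.088
  H: 10 × 1.008 = 10.080
Sum: 8×12.011 + 10×1.008 = 106.168 → 106.17 g/mol.

106.17 g/mol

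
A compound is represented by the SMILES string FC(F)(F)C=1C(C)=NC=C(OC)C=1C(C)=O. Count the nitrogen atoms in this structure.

1

Scan the SMILES for N atoms (remember two-letter symbols like Cl and Br are single atoms).
Nitrogen count: 1.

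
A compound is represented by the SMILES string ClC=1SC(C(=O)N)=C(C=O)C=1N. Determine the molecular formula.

C6H5ClN2O2S

Walk through each heavy atom and fill implicit hydrogens from standard valence (C 4, N 3, O 2, S 2, halogen 1):
  atom 1: Cl (halogen, monovalent) → 0 H
  atom 2: C, bond orders sum to 4 (valence 4) → 0 H
  atom 3: S, bond orders sum to 2 (valence 2) → 0 H
  atom 4: C, bond orders sum to 4 (valence 4) → 0 H
  atom 5: C, bond orders sum to 4 (valence 4) → 0 H
  atom 6: O, bond orders sum to 2 (valence 2) → 0 H
  atom 7: N, bond orders sum to 1 (valence 3) → 2 H
  atom 8: C, bond orders sum to 4 (valence 4) → 0 H
  atom 9: C, bond orders sum to 3 (valence 4) → 1 H
  atom 10: O, bond orders sum to 2 (valence 2) → 0 H
  atom 11: C, bond orders sum to 4 (valence 4) → 0 H
  atom 12: N, bond orders sum to 1 (valence 3) → 2 H
Totals → C:6, H:5, Cl:1, N:2, O:2, S:1.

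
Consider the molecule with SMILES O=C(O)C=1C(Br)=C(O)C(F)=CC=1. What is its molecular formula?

Walk through each heavy atom and fill implicit hydrogens from standard valence (C 4, N 3, O 2, S 2, halogen 1):
  atom 1: O, bond orders sum to 2 (valence 2) → 0 H
  atom 2: C, bond orders sum to 4 (valence 4) → 0 H
  atom 3: O, bond orders sum to 1 (valence 2) → 1 H
  atom 4: C, bond orders sum to 4 (valence 4) → 0 H
  atom 5: C, bond orders sum to 4 (valence 4) → 0 H
  atom 6: Br (halogen, monovalent) → 0 H
  atom 7: C, bond orders sum to 4 (valence 4) → 0 H
  atom 8: O, bond orders sum to 1 (valence 2) → 1 H
  atom 9: C, bond orders sum to 4 (valence 4) → 0 H
  atom 10: F (halogen, monovalent) → 0 H
  atom 11: C, bond orders sum to 3 (valence 4) → 1 H
  atom 12: C, bond orders sum to 3 (valence 4) → 1 H
Totals → C:7, H:4, Br:1, F:1, O:3.
In Hill order: C7H4BrFO3.

C7H4BrFO3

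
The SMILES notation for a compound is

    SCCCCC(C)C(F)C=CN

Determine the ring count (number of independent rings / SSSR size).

In SMILES, each pair of matching ring-closure digits denotes one ring-closing bond; the number of such bonds equals the number of independent rings.
Ring-closure bonds here: 0.

0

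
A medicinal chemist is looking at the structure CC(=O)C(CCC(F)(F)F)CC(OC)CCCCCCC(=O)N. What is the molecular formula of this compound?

C16H28F3NO3

Walk through each heavy atom and fill implicit hydrogens from standard valence (C 4, N 3, O 2, S 2, halogen 1):
  atom 1: C, bond orders sum to 1 (valence 4) → 3 H
  atom 2: C, bond orders sum to 4 (valence 4) → 0 H
  atom 3: O, bond orders sum to 2 (valence 2) → 0 H
  atom 4: C, bond orders sum to 3 (valence 4) → 1 H
  atom 5: C, bond orders sum to 2 (valence 4) → 2 H
  atom 6: C, bond orders sum to 2 (valence 4) → 2 H
  atom 7: C, bond orders sum to 4 (valence 4) → 0 H
  atom 8: F (halogen, monovalent) → 0 H
  atom 9: F (halogen, monovalent) → 0 H
  atom 10: F (halogen, monovalent) → 0 H
  atom 11: C, bond orders sum to 2 (valence 4) → 2 H
  atom 12: C, bond orders sum to 3 (valence 4) → 1 H
  atom 13: O, bond orders sum to 2 (valence 2) → 0 H
  atom 14: C, bond orders sum to 1 (valence 4) → 3 H
  atom 15: C, bond orders sum to 2 (valence 4) → 2 H
  atom 16: C, bond orders sum to 2 (valence 4) → 2 H
  atom 17: C, bond orders sum to 2 (valence 4) → 2 H
  atom 18: C, bond orders sum to 2 (valence 4) → 2 H
  atom 19: C, bond orders sum to 2 (valence 4) → 2 H
  atom 20: C, bond orders sum to 2 (valence 4) → 2 H
  atom 21: C, bond orders sum to 4 (valence 4) → 0 H
  atom 22: O, bond orders sum to 2 (valence 2) → 0 H
  atom 23: N, bond orders sum to 1 (valence 3) → 2 H
Totals → C:16, H:28, F:3, N:1, O:3.
In Hill order: C16H28F3NO3.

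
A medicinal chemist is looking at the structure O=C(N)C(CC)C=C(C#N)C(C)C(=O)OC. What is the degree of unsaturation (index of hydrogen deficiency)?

5

Degree of unsaturation = (number of rings) + (number of π bonds).
Ring closures in the SMILES: 0.
π bonds: 3 double bonds (each 1 DoU), 1 triple bond (each 2 DoU) → 5 DoU from unsaturation.
Total DoU = 0 + 5 = 5.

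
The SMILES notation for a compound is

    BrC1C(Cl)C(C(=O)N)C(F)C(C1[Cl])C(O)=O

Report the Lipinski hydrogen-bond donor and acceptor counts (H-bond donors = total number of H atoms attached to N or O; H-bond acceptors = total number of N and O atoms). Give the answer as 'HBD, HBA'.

Donors: find every N or O and count the H atoms it carries.
  atom 7 (O): bond orders sum to 2 → 0 H
  atom 8 (N): bond orders sum to 1 → 2 H
  atom 15 (O): bond orders sum to 1 → 1 H
  atom 16 (O): bond orders sum to 2 → 0 H
Lipinski HBD = 3.
Acceptors: N atoms = 1, O atoms = 3 → HBA = 4.

3, 4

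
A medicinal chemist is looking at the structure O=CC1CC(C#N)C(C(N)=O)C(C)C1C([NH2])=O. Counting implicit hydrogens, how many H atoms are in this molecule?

15

Walk through each heavy atom and fill implicit hydrogens from standard valence (C 4, N 3, O 2, S 2, halogen 1):
  atom 1: O, bond orders sum to 2 (valence 2) → 0 H
  atom 2: C, bond orders sum to 3 (valence 4) → 1 H
  atom 3: C, bond orders sum to 3 (valence 4) → 1 H
  atom 4: C, bond orders sum to 2 (valence 4) → 2 H
  atom 5: C, bond orders sum to 3 (valence 4) → 1 H
  atom 6: C, bond orders sum to 4 (valence 4) → 0 H
  atom 7: N, bond orders sum to 3 (valence 3) → 0 H
  atom 8: C, bond orders sum to 3 (valence 4) → 1 H
  atom 9: C, bond orders sum to 4 (valence 4) → 0 H
  atom 10: N, bond orders sum to 1 (valence 3) → 2 H
  atom 11: O, bond orders sum to 2 (valence 2) → 0 H
  atom 12: C, bond orders sum to 3 (valence 4) → 1 H
  atom 13: C, bond orders sum to 1 (valence 4) → 3 H
  atom 14: C, bond orders sum to 3 (valence 4) → 1 H
  atom 15: C, bond orders sum to 4 (valence 4) → 0 H
  atom 16: N with explicit H count 2
  atom 17: O, bond orders sum to 2 (valence 2) → 0 H
Total hydrogens: 15.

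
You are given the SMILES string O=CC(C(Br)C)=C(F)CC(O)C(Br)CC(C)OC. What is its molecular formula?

Walk through each heavy atom and fill implicit hydrogens from standard valence (C 4, N 3, O 2, S 2, halogen 1):
  atom 1: O, bond orders sum to 2 (valence 2) → 0 H
  atom 2: C, bond orders sum to 3 (valence 4) → 1 H
  atom 3: C, bond orders sum to 4 (valence 4) → 0 H
  atom 4: C, bond orders sum to 3 (valence 4) → 1 H
  atom 5: Br (halogen, monovalent) → 0 H
  atom 6: C, bond orders sum to 1 (valence 4) → 3 H
  atom 7: C, bond orders sum to 4 (valence 4) → 0 H
  atom 8: F (halogen, monovalent) → 0 H
  atom 9: C, bond orders sum to 2 (valence 4) → 2 H
  atom 10: C, bond orders sum to 3 (valence 4) → 1 H
  atom 11: O, bond orders sum to 1 (valence 2) → 1 H
  atom 12: C, bond orders sum to 3 (valence 4) → 1 H
  atom 13: Br (halogen, monovalent) → 0 H
  atom 14: C, bond orders sum to 2 (valence 4) → 2 H
  atom 15: C, bond orders sum to 3 (valence 4) → 1 H
  atom 16: C, bond orders sum to 1 (valence 4) → 3 H
  atom 17: O, bond orders sum to 2 (valence 2) → 0 H
  atom 18: C, bond orders sum to 1 (valence 4) → 3 H
Totals → C:12, H:19, Br:2, F:1, O:3.
In Hill order: C12H19Br2FO3.

C12H19Br2FO3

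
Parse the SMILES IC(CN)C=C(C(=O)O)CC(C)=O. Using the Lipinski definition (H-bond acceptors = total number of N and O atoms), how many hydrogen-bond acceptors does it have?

4

N atoms: 1; O atoms: 3.
Lipinski HBA = 1 + 3 = 4.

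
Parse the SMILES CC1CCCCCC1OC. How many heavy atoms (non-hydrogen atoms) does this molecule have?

Every atom symbol written in the SMILES (organic subset) is one heavy atom; implicit H are not written.
Heavy atoms by element → C:9, O:1.
Total: 10.

10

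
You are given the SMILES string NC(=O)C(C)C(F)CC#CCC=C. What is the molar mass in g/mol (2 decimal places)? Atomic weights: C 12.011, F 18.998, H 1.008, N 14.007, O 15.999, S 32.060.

First, the molecular formula is C10H14FNO (counting implicit H from valence).
  C: 10 × 12.011 = 120.110
  F: 1 × 18.998 = 18.998
  H: 14 × 1.008 = 14.112
  N: 1 × 14.007 = 14.007
  O: 1 × 15.999 = 15.999
Sum: 10×12.011 + 1×18.998 + 14×1.008 + 1×14.007 + 1×15.999 = 183.226 → 183.23 g/mol.

183.23 g/mol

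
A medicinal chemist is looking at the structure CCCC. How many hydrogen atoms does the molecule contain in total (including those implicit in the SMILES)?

10

Walk through each heavy atom and fill implicit hydrogens from standard valence (C 4, N 3, O 2, S 2, halogen 1):
  atom 1: C, bond orders sum to 1 (valence 4) → 3 H
  atom 2: C, bond orders sum to 2 (valence 4) → 2 H
  atom 3: C, bond orders sum to 2 (valence 4) → 2 H
  atom 4: C, bond orders sum to 1 (valence 4) → 3 H
Total hydrogens: 10.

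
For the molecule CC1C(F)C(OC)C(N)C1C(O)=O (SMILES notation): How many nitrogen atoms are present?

1

Scan the SMILES for N atoms (remember two-letter symbols like Cl and Br are single atoms).
Nitrogen count: 1.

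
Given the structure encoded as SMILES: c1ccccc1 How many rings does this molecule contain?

In SMILES, each pair of matching ring-closure digits denotes one ring-closing bond; the number of such bonds equals the number of independent rings.
Ring-closure bonds here: 1.

1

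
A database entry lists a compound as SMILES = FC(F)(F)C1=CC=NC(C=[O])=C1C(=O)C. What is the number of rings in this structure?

1

In SMILES, each pair of matching ring-closure digits denotes one ring-closing bond; the number of such bonds equals the number of independent rings.
Ring-closure bonds here: 1.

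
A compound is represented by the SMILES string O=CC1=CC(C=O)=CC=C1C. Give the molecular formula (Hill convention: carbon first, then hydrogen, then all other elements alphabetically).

C9H8O2

Walk through each heavy atom and fill implicit hydrogens from standard valence (C 4, N 3, O 2, S 2, halogen 1):
  atom 1: O, bond orders sum to 2 (valence 2) → 0 H
  atom 2: C, bond orders sum to 3 (valence 4) → 1 H
  atom 3: C, bond orders sum to 4 (valence 4) → 0 H
  atom 4: C, bond orders sum to 3 (valence 4) → 1 H
  atom 5: C, bond orders sum to 4 (valence 4) → 0 H
  atom 6: C, bond orders sum to 3 (valence 4) → 1 H
  atom 7: O, bond orders sum to 2 (valence 2) → 0 H
  atom 8: C, bond orders sum to 3 (valence 4) → 1 H
  atom 9: C, bond orders sum to 3 (valence 4) → 1 H
  atom 10: C, bond orders sum to 4 (valence 4) → 0 H
  atom 11: C, bond orders sum to 1 (valence 4) → 3 H
Totals → C:9, H:8, O:2.
In Hill order: C9H8O2.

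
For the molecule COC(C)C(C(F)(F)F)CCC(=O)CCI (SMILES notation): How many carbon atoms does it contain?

10

Count every carbon token in the SMILES (each C, including those in ring-closure positions and inside branches).
Carbon count: 10.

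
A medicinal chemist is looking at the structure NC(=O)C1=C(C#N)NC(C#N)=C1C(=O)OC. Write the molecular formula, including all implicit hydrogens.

C9H6N4O3

Walk through each heavy atom and fill implicit hydrogens from standard valence (C 4, N 3, O 2, S 2, halogen 1):
  atom 1: N, bond orders sum to 1 (valence 3) → 2 H
  atom 2: C, bond orders sum to 4 (valence 4) → 0 H
  atom 3: O, bond orders sum to 2 (valence 2) → 0 H
  atom 4: C, bond orders sum to 4 (valence 4) → 0 H
  atom 5: C, bond orders sum to 4 (valence 4) → 0 H
  atom 6: C, bond orders sum to 4 (valence 4) → 0 H
  atom 7: N, bond orders sum to 3 (valence 3) → 0 H
  atom 8: N, bond orders sum to 2 (valence 3) → 1 H
  atom 9: C, bond orders sum to 4 (valence 4) → 0 H
  atom 10: C, bond orders sum to 4 (valence 4) → 0 H
  atom 11: N, bond orders sum to 3 (valence 3) → 0 H
  atom 12: C, bond orders sum to 4 (valence 4) → 0 H
  atom 13: C, bond orders sum to 4 (valence 4) → 0 H
  atom 14: O, bond orders sum to 2 (valence 2) → 0 H
  atom 15: O, bond orders sum to 2 (valence 2) → 0 H
  atom 16: C, bond orders sum to 1 (valence 4) → 3 H
Totals → C:9, H:6, N:4, O:3.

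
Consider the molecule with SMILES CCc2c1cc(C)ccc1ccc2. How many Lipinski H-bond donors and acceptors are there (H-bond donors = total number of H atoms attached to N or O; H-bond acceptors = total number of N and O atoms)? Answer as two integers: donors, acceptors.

0, 0

Donors: find every N or O and count the H atoms it carries.
  (no N or O atoms present)
Lipinski HBD = 0.
Acceptors: N atoms = 0, O atoms = 0 → HBA = 0.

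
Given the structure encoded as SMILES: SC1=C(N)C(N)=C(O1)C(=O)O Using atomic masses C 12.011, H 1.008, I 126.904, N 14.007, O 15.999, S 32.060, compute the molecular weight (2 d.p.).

174.17 g/mol

First, the molecular formula is C5H6N2O3S (counting implicit H from valence).
  C: 5 × 12.011 = 60.055
  H: 6 × 1.008 = 6.048
  N: 2 × 14.007 = 28.014
  O: 3 × 15.999 = 47.997
  S: 1 × 32.060 = 32.060
Sum: 5×12.011 + 6×1.008 + 2×14.007 + 3×15.999 + 1×32.060 = 174.174 → 174.17 g/mol.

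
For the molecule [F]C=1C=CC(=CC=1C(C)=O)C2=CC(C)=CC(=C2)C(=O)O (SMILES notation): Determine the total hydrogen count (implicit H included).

13

Walk through each heavy atom and fill implicit hydrogens from standard valence (C 4, N 3, O 2, S 2, halogen 1):
  atom 1: F with explicit H count 0
  atom 2: C, bond orders sum to 4 (valence 4) → 0 H
  atom 3: C, bond orders sum to 3 (valence 4) → 1 H
  atom 4: C, bond orders sum to 3 (valence 4) → 1 H
  atom 5: C, bond orders sum to 4 (valence 4) → 0 H
  atom 6: C, bond orders sum to 3 (valence 4) → 1 H
  atom 7: C, bond orders sum to 4 (valence 4) → 0 H
  atom 8: C, bond orders sum to 4 (valence 4) → 0 H
  atom 9: C, bond orders sum to 1 (valence 4) → 3 H
  atom 10: O, bond orders sum to 2 (valence 2) → 0 H
  atom 11: C, bond orders sum to 4 (valence 4) → 0 H
  atom 12: C, bond orders sum to 3 (valence 4) → 1 H
  atom 13: C, bond orders sum to 4 (valence 4) → 0 H
  atom 14: C, bond orders sum to 1 (valence 4) → 3 H
  atom 15: C, bond orders sum to 3 (valence 4) → 1 H
  atom 16: C, bond orders sum to 4 (valence 4) → 0 H
  atom 17: C, bond orders sum to 3 (valence 4) → 1 H
  atom 18: C, bond orders sum to 4 (valence 4) → 0 H
  atom 19: O, bond orders sum to 2 (valence 2) → 0 H
  atom 20: O, bond orders sum to 1 (valence 2) → 1 H
Total hydrogens: 13.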